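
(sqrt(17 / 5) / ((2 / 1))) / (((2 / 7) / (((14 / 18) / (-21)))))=-7 *sqrt(85) / 540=-0.12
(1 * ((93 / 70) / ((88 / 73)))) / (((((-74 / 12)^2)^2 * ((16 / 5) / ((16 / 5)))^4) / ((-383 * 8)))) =-1684921176 / 721551985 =-2.34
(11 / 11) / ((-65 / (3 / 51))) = -1 / 1105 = -0.00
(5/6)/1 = 5/6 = 0.83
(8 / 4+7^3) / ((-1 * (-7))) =49.29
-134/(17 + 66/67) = -8978/1205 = -7.45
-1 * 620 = -620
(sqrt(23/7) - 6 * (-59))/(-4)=-177/2 - sqrt(161)/28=-88.95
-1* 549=-549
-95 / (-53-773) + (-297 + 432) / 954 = 5615 / 21889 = 0.26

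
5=5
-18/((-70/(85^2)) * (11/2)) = 26010/77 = 337.79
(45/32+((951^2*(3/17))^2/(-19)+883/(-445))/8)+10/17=-13103417387633757/78191840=-167580368.84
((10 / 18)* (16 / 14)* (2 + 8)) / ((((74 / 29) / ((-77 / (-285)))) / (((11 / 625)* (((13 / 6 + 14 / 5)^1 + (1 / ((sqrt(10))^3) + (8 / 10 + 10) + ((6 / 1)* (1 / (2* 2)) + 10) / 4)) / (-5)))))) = -7849633 / 177946875 - 7018* sqrt(10) / 296578125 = -0.04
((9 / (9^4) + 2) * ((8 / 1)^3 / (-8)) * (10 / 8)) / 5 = -23344 / 729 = -32.02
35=35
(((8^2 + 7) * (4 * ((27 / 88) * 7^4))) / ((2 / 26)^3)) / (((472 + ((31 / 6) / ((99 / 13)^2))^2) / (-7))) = -11126612623293601434 / 1632272187313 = -6816640.45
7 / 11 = 0.64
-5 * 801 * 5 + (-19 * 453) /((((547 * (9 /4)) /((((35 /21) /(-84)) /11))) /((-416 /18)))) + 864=-196114228397 /10234917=-19161.29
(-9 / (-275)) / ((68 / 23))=207 / 18700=0.01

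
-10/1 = -10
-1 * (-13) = 13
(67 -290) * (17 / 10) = -3791 / 10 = -379.10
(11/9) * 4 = 44/9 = 4.89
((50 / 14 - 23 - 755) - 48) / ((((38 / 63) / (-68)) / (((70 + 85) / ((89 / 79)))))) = 1135331910 / 89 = 12756538.31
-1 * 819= -819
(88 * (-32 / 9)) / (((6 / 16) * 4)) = -208.59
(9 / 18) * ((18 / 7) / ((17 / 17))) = 9 / 7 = 1.29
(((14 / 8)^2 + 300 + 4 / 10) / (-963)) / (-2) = 24277 / 154080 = 0.16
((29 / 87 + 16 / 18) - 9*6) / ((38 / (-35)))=875 / 18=48.61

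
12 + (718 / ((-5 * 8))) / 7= 1321 / 140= 9.44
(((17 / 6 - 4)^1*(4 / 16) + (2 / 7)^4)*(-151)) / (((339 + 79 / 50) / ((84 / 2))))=61996825 / 11681894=5.31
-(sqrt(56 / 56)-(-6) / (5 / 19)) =-119 / 5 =-23.80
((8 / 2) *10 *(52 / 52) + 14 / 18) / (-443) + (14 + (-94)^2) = 35284583 / 3987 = 8849.91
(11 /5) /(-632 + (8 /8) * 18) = -0.00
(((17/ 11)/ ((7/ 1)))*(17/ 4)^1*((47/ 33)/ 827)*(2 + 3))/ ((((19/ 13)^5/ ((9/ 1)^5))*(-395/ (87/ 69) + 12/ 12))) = -0.23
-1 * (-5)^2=-25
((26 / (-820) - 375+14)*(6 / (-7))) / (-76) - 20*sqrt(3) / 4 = -5*sqrt(3) - 444069 / 109060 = -12.73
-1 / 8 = -0.12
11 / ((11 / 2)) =2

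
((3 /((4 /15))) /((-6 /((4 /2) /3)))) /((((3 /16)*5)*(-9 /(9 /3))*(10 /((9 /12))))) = 1 /30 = 0.03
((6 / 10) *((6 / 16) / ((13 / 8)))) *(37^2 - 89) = 2304 / 13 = 177.23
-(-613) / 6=613 / 6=102.17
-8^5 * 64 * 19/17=-39845888/17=-2343875.76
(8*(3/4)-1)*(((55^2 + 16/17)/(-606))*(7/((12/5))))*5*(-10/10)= 15003625/41208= 364.09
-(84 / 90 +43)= -659 / 15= -43.93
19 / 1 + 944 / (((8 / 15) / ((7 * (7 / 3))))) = 28929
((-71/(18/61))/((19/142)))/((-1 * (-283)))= -307501/48393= -6.35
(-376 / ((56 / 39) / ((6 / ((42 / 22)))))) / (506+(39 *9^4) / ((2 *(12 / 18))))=-161304 / 37713389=-0.00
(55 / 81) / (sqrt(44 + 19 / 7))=55*sqrt(2289) / 26487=0.10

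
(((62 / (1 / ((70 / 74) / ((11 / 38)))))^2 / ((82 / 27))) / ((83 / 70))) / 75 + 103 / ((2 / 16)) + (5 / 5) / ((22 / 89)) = 1104895539929 / 1127407094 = 980.03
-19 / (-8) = 19 / 8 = 2.38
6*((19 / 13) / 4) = 57 / 26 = 2.19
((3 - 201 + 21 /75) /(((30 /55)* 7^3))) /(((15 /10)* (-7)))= 54373 /540225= 0.10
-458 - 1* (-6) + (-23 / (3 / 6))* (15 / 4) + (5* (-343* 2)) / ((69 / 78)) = -207087 / 46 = -4501.89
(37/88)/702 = 0.00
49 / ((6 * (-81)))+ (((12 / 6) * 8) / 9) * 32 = 27599 / 486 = 56.79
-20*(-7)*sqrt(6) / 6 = 70*sqrt(6) / 3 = 57.15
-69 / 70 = -0.99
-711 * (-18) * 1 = 12798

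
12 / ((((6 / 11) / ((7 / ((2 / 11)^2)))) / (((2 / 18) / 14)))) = 1331 / 36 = 36.97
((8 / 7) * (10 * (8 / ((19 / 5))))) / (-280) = -0.09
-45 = -45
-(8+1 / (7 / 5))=-61 / 7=-8.71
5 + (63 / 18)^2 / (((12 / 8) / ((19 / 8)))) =1171 / 48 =24.40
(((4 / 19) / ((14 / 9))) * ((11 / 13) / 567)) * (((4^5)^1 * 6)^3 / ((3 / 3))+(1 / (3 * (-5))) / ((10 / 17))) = 46842574.82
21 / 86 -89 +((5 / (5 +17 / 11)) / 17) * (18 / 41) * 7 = -10623847 / 119884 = -88.62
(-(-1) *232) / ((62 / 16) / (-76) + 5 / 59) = 8322304 / 1211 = 6872.26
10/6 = 5/3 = 1.67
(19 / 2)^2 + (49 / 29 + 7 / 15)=160787 / 1740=92.41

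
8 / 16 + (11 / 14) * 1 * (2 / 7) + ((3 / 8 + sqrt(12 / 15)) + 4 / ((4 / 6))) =2 * sqrt(5) / 5 + 2783 / 392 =7.99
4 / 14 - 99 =-691 / 7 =-98.71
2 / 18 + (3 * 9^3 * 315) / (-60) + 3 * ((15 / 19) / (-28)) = -13743623 / 1197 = -11481.72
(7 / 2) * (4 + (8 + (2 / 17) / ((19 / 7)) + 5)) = 38535 / 646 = 59.65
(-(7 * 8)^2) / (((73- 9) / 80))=-3920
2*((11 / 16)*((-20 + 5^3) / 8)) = 1155 / 64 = 18.05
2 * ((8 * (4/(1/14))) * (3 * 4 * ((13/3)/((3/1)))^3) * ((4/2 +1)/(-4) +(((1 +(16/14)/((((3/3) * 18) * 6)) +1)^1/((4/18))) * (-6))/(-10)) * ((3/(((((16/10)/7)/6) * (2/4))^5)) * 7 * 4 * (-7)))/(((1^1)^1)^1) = -35553216030150000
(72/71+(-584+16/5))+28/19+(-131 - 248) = -957.31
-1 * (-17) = 17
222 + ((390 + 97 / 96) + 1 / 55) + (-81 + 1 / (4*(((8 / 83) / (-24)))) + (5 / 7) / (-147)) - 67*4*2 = -39979469 / 603680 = -66.23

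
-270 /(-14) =135 /7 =19.29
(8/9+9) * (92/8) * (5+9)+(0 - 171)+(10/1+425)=16705/9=1856.11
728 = 728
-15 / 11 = -1.36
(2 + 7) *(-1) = -9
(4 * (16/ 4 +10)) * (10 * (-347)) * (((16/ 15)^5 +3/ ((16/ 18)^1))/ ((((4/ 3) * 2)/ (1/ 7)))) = -10025431351/ 202500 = -49508.30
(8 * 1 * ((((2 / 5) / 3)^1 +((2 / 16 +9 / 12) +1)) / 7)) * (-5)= -241 / 21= -11.48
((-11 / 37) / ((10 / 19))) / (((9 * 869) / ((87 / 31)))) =-551 / 2718390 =-0.00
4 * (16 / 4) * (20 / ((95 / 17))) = 1088 / 19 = 57.26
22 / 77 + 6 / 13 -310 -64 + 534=14628 / 91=160.75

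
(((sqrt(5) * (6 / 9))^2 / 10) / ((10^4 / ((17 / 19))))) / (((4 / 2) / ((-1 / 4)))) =-17 / 6840000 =-0.00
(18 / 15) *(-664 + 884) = 264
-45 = -45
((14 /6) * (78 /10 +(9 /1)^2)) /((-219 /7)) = -7252 /1095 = -6.62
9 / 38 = 0.24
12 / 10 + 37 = 191 / 5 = 38.20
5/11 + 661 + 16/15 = 109316/165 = 662.52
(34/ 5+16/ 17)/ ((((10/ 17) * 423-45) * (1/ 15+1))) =47/ 1320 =0.04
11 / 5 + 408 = 2051 / 5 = 410.20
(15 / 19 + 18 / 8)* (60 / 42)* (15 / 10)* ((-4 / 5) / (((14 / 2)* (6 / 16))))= -264 / 133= -1.98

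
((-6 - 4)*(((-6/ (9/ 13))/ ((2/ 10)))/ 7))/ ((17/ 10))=13000/ 357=36.41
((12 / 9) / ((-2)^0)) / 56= 1 / 42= 0.02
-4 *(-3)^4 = -324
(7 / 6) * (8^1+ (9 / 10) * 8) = 17.73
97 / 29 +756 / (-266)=277 / 551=0.50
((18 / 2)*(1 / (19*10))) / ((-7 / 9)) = -81 / 1330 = -0.06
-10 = -10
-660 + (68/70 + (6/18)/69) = -4774627/7245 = -659.02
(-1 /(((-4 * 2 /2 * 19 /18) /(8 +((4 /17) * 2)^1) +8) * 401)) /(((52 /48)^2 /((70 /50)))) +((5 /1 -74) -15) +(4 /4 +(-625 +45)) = -1092044889519 /1647125545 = -663.00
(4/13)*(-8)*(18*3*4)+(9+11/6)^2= -193907/468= -414.33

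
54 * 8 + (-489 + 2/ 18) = -512/ 9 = -56.89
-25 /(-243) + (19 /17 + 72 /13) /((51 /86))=10340911 /912951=11.33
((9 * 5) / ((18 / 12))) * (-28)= -840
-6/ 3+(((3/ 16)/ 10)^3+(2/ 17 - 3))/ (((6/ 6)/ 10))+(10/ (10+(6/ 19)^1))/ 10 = -30.73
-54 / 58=-27 / 29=-0.93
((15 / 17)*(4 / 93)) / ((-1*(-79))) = 20 / 41633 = 0.00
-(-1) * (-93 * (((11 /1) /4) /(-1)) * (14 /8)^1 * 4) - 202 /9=1767.81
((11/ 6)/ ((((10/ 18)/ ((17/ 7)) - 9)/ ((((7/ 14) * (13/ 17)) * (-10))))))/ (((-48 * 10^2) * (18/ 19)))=-247/ 1405440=-0.00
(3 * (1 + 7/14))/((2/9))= 81/4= 20.25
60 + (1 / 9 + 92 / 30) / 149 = 402443 / 6705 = 60.02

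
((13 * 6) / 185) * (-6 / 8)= -117 / 370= -0.32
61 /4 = 15.25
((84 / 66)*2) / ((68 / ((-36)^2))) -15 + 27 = 11316 / 187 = 60.51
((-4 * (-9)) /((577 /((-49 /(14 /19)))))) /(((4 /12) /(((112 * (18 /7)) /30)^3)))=-794271744 /72125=-11012.43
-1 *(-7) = 7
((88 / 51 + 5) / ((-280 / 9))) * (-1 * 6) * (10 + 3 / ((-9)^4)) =1071679 / 82620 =12.97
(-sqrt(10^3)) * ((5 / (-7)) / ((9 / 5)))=250 * sqrt(10) / 63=12.55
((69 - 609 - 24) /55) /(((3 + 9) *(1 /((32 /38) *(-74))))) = 55648 /1045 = 53.25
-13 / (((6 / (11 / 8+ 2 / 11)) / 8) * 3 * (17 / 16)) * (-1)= 14248 / 1683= 8.47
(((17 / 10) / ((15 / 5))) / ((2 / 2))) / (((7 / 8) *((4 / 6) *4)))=17 / 70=0.24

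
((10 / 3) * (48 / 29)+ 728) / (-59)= -21272 / 1711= -12.43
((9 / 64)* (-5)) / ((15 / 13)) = -39 / 64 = -0.61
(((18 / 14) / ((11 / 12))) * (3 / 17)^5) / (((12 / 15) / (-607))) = -19912635 / 109328989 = -0.18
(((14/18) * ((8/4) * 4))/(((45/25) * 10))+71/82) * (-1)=-8047/6642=-1.21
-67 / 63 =-1.06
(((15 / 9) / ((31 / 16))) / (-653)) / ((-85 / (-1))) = -16 / 1032393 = -0.00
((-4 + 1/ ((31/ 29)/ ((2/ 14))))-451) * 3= -296118/ 217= -1364.60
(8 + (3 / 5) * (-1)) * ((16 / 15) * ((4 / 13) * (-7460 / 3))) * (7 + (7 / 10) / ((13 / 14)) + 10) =-4077146624 / 38025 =-107222.79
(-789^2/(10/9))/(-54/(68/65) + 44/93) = 8857851309/808595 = 10954.62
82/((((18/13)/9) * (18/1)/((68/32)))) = 9061/144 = 62.92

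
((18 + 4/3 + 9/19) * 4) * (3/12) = 1129/57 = 19.81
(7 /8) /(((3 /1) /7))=49 /24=2.04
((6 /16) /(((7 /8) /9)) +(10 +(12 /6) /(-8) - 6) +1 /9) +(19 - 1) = 6481 /252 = 25.72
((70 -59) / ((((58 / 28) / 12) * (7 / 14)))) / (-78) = -616 / 377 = -1.63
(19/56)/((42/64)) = 76/147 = 0.52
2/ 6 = 1/ 3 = 0.33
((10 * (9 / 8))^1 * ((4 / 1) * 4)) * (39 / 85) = 1404 / 17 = 82.59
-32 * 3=-96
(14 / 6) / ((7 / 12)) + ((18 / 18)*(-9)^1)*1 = -5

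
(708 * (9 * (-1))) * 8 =-50976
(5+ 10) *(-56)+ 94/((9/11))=-6526/9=-725.11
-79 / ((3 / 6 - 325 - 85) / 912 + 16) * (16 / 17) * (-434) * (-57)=-613272576 / 5185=-118278.22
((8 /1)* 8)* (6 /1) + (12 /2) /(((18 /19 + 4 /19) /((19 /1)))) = 5307 /11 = 482.45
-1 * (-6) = 6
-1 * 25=-25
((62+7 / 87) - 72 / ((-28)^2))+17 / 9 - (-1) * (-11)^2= 4728797 / 25578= 184.88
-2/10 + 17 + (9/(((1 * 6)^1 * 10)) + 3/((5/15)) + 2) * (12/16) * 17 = 12717/80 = 158.96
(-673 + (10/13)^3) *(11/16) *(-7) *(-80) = -568868685/2197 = -258929.76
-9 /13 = -0.69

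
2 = 2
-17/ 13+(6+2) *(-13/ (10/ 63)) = -656.51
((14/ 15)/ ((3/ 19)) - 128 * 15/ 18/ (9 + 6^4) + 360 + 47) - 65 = 1361752/ 3915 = 347.83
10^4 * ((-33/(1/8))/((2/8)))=-10560000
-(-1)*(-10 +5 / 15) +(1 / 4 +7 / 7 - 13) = -257 / 12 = -21.42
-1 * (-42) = 42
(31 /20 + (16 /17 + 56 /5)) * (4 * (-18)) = -16758 /17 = -985.76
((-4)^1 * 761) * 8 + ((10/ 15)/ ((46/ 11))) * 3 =-560085/ 23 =-24351.52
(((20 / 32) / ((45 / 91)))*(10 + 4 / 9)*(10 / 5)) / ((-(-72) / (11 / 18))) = 47047 / 209952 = 0.22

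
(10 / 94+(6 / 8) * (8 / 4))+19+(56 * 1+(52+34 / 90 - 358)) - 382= -2584597 / 4230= -611.02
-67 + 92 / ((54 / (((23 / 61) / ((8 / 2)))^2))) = -53838145 / 803736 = -66.98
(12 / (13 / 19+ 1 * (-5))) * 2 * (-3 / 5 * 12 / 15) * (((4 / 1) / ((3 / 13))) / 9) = 15808 / 3075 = 5.14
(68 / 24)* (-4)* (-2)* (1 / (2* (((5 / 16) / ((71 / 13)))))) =38624 / 195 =198.07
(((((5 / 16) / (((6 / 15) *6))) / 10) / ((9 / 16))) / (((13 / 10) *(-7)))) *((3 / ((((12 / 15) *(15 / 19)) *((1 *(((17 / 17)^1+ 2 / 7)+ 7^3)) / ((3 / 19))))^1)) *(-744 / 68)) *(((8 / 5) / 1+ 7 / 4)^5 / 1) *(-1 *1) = -41853878317 / 1636177920000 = -0.03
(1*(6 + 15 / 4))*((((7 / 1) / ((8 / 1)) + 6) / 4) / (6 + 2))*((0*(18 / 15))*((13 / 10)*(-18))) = 0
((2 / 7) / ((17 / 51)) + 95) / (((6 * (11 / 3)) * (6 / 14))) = 61 / 6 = 10.17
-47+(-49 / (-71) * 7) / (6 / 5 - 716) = -11928153 / 253754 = -47.01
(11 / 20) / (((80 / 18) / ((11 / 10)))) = 1089 / 8000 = 0.14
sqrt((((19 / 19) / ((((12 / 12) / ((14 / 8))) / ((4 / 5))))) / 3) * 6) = sqrt(70) / 5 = 1.67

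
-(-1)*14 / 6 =7 / 3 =2.33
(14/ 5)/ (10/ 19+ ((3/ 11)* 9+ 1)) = 1463/ 2080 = 0.70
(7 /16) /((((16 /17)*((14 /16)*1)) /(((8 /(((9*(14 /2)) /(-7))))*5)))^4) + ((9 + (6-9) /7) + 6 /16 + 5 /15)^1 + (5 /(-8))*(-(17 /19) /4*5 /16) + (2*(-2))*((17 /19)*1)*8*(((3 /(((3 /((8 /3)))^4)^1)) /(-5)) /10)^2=3794514922750066759 /9974594871360000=380.42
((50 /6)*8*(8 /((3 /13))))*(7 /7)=2311.11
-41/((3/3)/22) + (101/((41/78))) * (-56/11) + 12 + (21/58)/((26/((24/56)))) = -1270573405/680108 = -1868.19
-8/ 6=-4/ 3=-1.33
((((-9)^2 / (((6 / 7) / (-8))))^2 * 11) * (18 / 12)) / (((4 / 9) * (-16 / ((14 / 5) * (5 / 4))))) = -74263959 / 16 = -4641497.44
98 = 98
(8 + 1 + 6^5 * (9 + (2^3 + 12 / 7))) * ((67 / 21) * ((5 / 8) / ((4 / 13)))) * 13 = 19224925395 / 1568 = 12260794.26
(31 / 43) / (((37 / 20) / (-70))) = -43400 / 1591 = -27.28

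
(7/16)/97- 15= -23273/1552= -15.00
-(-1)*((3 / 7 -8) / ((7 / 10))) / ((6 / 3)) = -265 / 49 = -5.41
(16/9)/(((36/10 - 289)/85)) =-6800/12843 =-0.53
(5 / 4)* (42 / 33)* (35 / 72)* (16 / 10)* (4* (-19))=-9310 / 99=-94.04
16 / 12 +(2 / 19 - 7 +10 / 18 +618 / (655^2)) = -367139722 / 73363275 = -5.00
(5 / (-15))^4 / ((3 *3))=1 / 729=0.00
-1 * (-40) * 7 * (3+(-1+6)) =2240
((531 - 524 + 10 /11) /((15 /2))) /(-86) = -29 /2365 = -0.01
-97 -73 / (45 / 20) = -1165 / 9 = -129.44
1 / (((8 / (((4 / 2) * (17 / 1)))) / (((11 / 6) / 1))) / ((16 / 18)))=187 / 27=6.93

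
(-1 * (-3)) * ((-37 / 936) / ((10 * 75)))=-37 / 234000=-0.00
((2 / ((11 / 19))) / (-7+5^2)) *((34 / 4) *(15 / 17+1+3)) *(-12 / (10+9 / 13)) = -41002 / 4587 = -8.94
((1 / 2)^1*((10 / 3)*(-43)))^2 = 46225 / 9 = 5136.11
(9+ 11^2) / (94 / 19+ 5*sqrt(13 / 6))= -1393080 / 64309+ 234650*sqrt(78) / 64309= 10.56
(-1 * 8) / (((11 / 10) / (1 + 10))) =-80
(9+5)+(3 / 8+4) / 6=14.73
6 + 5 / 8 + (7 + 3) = 133 / 8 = 16.62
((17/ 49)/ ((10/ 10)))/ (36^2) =17/ 63504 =0.00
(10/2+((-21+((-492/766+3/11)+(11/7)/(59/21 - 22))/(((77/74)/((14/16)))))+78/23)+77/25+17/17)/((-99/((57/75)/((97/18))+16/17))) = 4268000491223074/43828125244385625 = 0.10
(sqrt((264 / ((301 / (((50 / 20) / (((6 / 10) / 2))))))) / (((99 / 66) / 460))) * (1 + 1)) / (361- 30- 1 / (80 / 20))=320 * sqrt(1142295) / 1194669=0.29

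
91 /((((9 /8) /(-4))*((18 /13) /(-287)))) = 5432336 /81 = 67065.88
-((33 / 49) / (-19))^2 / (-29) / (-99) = -11 / 25136069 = -0.00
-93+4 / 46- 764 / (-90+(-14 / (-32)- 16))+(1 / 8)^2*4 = -53213009 / 621552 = -85.61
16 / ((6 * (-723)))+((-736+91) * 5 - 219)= -3444.00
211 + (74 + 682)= 967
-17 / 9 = -1.89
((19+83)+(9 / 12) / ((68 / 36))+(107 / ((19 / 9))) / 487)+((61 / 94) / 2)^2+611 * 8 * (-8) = -39001.39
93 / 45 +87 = 1336 / 15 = 89.07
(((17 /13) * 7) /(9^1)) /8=119 /936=0.13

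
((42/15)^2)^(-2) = 0.02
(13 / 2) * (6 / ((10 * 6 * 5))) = 13 / 100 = 0.13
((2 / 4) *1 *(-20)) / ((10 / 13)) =-13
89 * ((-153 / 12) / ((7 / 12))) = -13617 / 7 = -1945.29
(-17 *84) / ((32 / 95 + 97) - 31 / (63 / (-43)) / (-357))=-1525564530 / 103923821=-14.68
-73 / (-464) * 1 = 73 / 464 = 0.16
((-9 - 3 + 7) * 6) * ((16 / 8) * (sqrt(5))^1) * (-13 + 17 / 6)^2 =-18605 * sqrt(5) / 3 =-13867.35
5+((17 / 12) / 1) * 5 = 145 / 12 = 12.08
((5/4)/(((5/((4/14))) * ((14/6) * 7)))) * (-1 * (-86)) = 0.38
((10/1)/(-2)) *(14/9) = -70/9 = -7.78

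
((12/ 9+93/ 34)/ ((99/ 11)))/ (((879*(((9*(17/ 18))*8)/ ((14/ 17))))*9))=2905/ 4197608244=0.00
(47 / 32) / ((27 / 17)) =799 / 864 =0.92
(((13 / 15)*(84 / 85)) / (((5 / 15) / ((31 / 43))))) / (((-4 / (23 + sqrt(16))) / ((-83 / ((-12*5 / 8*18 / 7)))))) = -53.81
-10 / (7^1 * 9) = -10 / 63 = -0.16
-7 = -7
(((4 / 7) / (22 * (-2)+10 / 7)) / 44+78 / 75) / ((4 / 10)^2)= 85203 / 13112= 6.50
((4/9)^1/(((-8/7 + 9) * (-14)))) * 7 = -14/495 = -0.03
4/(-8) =-1/2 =-0.50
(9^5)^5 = 717897987691852588770249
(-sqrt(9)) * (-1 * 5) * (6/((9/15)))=150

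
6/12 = 1/2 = 0.50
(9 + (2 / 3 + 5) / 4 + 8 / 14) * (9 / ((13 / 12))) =639 / 7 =91.29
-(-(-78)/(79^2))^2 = -6084/38950081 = -0.00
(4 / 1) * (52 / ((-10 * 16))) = -13 / 10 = -1.30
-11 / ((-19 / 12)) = 132 / 19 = 6.95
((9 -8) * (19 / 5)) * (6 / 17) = 114 / 85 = 1.34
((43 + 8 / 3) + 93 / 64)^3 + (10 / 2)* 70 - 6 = 742915540295 / 7077888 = 104962.88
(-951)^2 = 904401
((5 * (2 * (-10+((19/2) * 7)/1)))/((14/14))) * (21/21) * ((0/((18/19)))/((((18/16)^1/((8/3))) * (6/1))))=0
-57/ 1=-57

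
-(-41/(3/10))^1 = 410/3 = 136.67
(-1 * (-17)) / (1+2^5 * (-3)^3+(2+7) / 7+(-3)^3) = -0.02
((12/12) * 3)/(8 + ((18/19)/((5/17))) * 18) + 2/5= 13961/31340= 0.45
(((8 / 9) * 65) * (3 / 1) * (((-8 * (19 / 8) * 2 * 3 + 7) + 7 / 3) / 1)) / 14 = -81640 / 63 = -1295.87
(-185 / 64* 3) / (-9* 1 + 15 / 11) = 2035 / 1792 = 1.14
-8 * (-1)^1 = 8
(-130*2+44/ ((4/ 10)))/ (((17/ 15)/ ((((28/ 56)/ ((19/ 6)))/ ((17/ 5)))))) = -33750/ 5491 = -6.15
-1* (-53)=53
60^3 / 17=216000 / 17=12705.88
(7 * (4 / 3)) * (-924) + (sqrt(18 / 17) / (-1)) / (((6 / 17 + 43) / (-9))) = -8624 + 27 * sqrt(34) / 737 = -8623.79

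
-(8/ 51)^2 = -64/ 2601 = -0.02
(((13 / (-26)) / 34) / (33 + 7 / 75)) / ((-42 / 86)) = 1075 / 1181432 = 0.00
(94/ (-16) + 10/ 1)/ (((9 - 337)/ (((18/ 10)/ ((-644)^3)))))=297/ 3504220590080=0.00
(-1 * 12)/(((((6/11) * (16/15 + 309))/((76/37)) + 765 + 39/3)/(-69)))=576840/599369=0.96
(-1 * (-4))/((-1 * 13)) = -4/13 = -0.31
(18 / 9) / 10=1 / 5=0.20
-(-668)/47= 668/47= 14.21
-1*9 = -9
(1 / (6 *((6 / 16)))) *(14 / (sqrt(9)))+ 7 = 9.07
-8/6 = -4/3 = -1.33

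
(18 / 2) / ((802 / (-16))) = -72 / 401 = -0.18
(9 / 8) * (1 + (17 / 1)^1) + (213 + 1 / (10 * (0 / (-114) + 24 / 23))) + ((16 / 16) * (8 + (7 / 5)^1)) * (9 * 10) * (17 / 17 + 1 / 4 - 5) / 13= -33361 / 3120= -10.69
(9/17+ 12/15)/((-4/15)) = -339/68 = -4.99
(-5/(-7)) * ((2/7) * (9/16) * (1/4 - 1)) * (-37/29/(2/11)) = 54945/90944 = 0.60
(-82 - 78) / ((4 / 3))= -120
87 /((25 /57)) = 4959 /25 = 198.36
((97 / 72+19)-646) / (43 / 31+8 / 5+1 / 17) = -118698845 / 577872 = -205.41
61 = 61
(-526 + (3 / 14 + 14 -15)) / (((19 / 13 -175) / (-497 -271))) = -767000 / 329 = -2331.31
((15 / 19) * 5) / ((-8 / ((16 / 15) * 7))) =-70 / 19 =-3.68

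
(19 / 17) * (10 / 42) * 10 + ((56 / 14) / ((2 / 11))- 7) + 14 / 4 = 15109 / 714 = 21.16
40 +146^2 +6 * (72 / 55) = 1175012 / 55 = 21363.85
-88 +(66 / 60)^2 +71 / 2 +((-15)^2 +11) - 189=-429 / 100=-4.29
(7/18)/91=1/234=0.00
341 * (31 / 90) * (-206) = -1088813 / 45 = -24195.84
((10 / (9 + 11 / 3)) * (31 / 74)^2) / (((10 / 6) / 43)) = 371907 / 104044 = 3.57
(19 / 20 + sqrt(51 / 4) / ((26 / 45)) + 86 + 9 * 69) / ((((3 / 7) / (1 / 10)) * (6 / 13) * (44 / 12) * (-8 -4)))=-1288469 / 158400 -7 * sqrt(51) / 704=-8.21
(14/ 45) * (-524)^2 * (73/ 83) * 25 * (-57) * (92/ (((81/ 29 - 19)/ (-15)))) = -35562550842560/ 3901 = -9116265276.23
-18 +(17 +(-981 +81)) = -901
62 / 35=1.77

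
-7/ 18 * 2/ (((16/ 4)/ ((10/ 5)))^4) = -7/ 144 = -0.05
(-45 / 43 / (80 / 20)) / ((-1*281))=45 / 48332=0.00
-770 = -770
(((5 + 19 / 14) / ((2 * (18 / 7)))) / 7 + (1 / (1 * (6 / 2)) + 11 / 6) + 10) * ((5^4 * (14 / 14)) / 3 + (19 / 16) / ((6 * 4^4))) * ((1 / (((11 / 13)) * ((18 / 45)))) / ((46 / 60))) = 1150198046075 / 116064256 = 9910.01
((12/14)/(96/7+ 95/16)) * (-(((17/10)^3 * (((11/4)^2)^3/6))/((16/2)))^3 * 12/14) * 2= -6486.93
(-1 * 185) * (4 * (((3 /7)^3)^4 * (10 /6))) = -655443900 /13841287201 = -0.05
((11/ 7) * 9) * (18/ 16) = 891/ 56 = 15.91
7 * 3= 21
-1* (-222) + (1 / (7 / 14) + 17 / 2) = 232.50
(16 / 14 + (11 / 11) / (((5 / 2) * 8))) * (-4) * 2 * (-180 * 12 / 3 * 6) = 288576 / 7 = 41225.14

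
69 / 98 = 0.70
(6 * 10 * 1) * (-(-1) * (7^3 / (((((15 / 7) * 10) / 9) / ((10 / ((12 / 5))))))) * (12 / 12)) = 36015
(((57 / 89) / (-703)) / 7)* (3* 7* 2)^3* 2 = -63504 / 3293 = -19.28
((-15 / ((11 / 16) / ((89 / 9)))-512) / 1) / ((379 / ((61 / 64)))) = -91561 / 50028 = -1.83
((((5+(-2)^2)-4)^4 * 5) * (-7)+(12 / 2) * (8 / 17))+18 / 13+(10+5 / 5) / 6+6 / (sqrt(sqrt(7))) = -28998239 / 1326+6 * 7^(3 / 4) / 7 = -21865.27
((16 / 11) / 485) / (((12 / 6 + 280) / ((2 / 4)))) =4 / 752235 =0.00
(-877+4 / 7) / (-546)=2045 / 1274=1.61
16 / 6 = 8 / 3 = 2.67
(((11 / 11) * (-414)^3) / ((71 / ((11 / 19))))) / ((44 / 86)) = -1525595796 / 1349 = -1130908.67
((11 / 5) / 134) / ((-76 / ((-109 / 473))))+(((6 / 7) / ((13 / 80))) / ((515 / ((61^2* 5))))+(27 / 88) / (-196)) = 1204495051813421 / 6321005731040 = 190.55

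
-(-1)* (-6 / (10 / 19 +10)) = -57 / 100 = -0.57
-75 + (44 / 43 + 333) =11138 / 43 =259.02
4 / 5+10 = 54 / 5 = 10.80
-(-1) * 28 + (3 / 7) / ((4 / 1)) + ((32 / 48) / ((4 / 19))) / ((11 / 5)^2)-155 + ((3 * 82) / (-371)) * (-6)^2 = -80862629 / 538692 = -150.11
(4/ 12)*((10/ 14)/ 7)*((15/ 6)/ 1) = 25/ 294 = 0.09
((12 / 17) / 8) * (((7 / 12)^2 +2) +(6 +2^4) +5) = 4225 / 1632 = 2.59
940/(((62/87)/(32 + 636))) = 27314520/31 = 881113.55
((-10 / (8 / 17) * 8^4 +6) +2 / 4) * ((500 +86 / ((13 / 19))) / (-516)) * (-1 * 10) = -3539652445 / 3354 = -1055352.55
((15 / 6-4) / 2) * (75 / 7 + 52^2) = -57009 / 28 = -2036.04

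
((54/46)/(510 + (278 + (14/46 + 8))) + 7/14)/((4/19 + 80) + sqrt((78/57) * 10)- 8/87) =111702250257/17808186542630- 293518251 * sqrt(1235)/35616373085260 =0.01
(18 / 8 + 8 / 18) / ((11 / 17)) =1649 / 396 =4.16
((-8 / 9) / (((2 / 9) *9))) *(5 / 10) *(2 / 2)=-2 / 9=-0.22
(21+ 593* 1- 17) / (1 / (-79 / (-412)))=47163 / 412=114.47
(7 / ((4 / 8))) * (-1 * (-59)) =826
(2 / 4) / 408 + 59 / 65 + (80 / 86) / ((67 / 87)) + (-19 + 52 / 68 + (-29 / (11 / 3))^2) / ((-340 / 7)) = 378572871277 / 314326549680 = 1.20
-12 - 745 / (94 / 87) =-65943 / 94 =-701.52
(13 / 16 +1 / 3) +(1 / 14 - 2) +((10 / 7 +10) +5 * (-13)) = -2609 / 48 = -54.35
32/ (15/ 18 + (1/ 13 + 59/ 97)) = 21.07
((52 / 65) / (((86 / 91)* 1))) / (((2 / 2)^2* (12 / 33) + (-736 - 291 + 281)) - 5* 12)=-143 / 136095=-0.00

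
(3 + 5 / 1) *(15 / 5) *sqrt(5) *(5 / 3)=40 *sqrt(5)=89.44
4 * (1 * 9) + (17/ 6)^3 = 12689/ 216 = 58.75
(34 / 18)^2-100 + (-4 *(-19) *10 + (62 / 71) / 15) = 19082569 / 28755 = 663.63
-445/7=-63.57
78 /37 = 2.11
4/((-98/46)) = -92/49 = -1.88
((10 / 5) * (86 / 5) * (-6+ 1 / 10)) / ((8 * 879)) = -0.03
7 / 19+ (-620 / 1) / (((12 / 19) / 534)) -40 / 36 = -89640037 / 171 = -524210.74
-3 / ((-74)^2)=-3 / 5476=-0.00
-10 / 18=-5 / 9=-0.56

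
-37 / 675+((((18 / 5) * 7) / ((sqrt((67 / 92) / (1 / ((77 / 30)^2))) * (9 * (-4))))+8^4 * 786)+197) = 2173265738 / 675 - 6 * sqrt(1541) / 737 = 3219652.63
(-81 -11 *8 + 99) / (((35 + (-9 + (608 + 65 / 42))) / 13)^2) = -20868120 / 712516249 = -0.03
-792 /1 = -792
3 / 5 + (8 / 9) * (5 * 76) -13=14642 / 45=325.38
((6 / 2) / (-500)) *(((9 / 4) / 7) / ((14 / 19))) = -513 / 196000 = -0.00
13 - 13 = 0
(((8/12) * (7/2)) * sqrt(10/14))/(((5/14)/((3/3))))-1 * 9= -9 + 14 * sqrt(35)/15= -3.48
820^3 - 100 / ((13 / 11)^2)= 93181179900 / 169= 551367928.40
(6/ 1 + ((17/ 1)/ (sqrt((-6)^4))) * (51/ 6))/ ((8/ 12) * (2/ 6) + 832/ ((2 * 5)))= 3605/ 30032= 0.12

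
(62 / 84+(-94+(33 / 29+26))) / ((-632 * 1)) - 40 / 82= -12093421 / 31560816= -0.38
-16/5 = -3.20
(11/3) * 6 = 22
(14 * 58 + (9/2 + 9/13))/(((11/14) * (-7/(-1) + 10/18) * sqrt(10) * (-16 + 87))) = 1338561 * sqrt(10)/6904040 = 0.61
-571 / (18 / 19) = -10849 / 18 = -602.72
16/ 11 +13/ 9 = 287/ 99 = 2.90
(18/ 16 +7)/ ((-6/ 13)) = -845/ 48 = -17.60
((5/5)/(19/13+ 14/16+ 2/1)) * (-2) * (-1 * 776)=161408/451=357.89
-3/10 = -0.30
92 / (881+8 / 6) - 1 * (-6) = 16158 / 2647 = 6.10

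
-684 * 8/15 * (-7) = 12768/5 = 2553.60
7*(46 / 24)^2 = 3703 / 144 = 25.72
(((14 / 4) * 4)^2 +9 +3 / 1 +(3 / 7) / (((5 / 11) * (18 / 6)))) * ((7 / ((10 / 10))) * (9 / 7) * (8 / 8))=65619 / 35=1874.83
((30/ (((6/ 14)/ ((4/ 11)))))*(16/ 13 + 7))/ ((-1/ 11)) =-29960/ 13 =-2304.62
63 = 63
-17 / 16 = -1.06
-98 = -98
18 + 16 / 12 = 58 / 3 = 19.33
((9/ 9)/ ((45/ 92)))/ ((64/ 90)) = 23/ 8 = 2.88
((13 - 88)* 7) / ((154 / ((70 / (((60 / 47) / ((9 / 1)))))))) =-1682.39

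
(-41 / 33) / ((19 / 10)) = -0.65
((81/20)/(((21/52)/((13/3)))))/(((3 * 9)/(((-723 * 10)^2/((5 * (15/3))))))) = 117788268/35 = 3365379.09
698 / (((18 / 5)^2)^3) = 5453125 / 17006112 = 0.32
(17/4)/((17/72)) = 18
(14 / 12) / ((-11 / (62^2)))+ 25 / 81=-362983 / 891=-407.39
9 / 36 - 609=-2435 / 4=-608.75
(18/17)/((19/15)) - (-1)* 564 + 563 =364291/323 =1127.84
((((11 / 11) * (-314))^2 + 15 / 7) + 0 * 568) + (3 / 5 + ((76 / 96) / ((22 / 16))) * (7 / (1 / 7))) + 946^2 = 1147542113 / 1155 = 993542.95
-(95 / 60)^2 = -361 / 144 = -2.51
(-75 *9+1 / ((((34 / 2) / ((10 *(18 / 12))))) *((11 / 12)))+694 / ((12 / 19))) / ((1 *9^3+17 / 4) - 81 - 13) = 953242 / 1434477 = 0.66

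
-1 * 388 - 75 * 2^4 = -1588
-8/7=-1.14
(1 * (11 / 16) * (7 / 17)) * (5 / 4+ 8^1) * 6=8547 / 544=15.71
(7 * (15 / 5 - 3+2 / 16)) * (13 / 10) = 91 / 80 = 1.14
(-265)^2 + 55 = 70280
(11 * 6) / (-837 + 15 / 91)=-1001 / 12692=-0.08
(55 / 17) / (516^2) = 55 / 4526352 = 0.00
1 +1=2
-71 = -71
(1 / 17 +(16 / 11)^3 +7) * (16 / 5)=3669632 / 113135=32.44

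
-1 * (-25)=25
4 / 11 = 0.36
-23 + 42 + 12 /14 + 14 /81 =11357 /567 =20.03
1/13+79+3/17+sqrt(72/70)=6 * sqrt(35)/35+17515/221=80.27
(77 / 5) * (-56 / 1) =-4312 / 5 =-862.40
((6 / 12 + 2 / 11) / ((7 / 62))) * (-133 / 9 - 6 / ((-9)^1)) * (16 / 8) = -39370 / 231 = -170.43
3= 3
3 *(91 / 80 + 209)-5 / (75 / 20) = 150979 / 240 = 629.08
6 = 6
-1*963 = -963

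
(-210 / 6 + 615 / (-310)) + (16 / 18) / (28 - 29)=-37.87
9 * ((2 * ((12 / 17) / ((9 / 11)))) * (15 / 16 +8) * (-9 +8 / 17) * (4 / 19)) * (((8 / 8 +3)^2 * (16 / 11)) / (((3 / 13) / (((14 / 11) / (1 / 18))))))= -3161733120 / 5491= -575802.79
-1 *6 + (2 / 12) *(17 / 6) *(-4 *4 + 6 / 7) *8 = -3982 / 63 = -63.21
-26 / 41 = -0.63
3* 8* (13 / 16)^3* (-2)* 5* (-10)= 164775 / 128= 1287.30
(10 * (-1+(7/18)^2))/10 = -275/324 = -0.85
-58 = -58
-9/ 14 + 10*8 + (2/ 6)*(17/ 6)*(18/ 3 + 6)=3809/ 42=90.69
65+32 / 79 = 5167 / 79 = 65.41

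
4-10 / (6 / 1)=7 / 3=2.33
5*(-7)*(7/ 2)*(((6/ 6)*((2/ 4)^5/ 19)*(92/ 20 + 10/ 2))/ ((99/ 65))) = -3185/ 2508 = -1.27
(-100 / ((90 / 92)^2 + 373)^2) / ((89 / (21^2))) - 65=-3622444035356065 / 55726870454561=-65.00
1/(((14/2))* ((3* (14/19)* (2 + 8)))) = 0.01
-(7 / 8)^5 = -16807 / 32768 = -0.51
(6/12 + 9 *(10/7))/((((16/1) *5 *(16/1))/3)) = 0.03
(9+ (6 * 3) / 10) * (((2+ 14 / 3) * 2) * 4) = 576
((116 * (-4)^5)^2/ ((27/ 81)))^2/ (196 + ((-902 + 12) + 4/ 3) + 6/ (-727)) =-2586692654676643600.88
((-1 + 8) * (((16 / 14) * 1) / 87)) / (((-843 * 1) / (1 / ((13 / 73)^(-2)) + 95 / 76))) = -18214 / 130278063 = -0.00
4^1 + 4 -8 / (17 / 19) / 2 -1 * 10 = -110 / 17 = -6.47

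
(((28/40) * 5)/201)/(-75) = -7/30150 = -0.00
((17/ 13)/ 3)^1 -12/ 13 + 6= 215/ 39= 5.51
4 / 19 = 0.21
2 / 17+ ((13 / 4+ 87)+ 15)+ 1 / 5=35893 / 340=105.57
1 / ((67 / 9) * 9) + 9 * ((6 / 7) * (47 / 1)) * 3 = 510145 / 469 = 1087.73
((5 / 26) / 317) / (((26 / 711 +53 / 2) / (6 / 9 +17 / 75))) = 15879 / 777529675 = 0.00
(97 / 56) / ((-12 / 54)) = -873 / 112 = -7.79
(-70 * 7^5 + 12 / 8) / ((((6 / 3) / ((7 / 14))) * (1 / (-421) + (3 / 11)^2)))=-119863001357 / 29344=-4084753.32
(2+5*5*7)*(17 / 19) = 3009 / 19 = 158.37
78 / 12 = 13 / 2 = 6.50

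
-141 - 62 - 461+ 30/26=-8617/13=-662.85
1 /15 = 0.07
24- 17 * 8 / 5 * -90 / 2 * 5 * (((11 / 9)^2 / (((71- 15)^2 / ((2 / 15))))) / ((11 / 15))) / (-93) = 3936313 / 164052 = 23.99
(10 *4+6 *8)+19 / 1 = 107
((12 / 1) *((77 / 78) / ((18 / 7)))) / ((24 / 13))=539 / 216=2.50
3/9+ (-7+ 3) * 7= -83/3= -27.67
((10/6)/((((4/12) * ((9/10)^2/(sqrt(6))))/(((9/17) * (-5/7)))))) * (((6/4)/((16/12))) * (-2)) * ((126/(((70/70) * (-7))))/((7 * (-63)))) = 1250 * sqrt(6)/5831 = 0.53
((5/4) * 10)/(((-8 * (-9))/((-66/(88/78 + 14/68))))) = -60775/7076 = -8.59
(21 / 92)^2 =441 / 8464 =0.05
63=63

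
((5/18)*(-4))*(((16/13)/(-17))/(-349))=-160/694161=-0.00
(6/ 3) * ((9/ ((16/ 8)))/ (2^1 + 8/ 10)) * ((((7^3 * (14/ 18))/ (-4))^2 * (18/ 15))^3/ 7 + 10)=27368747352678036343/ 391910400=69834195144.29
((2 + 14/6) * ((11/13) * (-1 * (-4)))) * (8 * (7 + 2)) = 1056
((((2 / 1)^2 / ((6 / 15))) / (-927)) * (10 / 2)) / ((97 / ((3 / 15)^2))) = -2 / 89919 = -0.00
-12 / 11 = -1.09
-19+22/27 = -491/27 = -18.19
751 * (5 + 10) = 11265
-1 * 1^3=-1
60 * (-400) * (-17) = 408000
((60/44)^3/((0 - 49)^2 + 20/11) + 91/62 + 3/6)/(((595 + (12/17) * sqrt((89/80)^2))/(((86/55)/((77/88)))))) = 1304550693632/220913390083397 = 0.01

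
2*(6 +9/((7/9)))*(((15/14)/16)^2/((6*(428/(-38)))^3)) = -7030475/13768777695232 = -0.00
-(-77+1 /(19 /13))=1450 /19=76.32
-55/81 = -0.68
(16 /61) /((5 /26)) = 416 /305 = 1.36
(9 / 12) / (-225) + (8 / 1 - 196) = -56401 / 300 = -188.00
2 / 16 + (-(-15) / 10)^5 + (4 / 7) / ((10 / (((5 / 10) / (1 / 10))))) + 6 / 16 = 1877 / 224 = 8.38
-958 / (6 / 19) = -9101 / 3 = -3033.67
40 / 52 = 10 / 13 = 0.77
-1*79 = -79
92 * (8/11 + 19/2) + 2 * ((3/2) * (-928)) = -20274/11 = -1843.09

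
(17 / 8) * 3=51 / 8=6.38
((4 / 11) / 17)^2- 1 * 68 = -2377876 / 34969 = -68.00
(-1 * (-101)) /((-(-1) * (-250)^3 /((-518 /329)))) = 3737 /367187500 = 0.00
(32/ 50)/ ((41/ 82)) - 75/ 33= -273/ 275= -0.99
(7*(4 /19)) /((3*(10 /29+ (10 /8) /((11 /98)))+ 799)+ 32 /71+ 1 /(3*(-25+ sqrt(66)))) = 172360339536*sqrt(66) /136386829180936741237+ 241031405558510952 /136386829180936741237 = 0.00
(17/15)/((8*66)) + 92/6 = 121457/7920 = 15.34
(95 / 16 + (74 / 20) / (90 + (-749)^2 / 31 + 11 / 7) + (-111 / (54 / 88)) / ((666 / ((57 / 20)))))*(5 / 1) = 2445625811 / 94725072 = 25.82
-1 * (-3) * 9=27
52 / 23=2.26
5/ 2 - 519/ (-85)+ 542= 93603/ 170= 550.61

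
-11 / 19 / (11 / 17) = -17 / 19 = -0.89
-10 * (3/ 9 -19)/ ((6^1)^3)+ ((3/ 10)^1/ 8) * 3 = 6329/ 6480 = 0.98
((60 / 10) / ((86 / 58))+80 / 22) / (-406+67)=-3634 / 160347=-0.02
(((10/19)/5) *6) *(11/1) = 132/19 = 6.95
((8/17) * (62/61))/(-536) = -62/69479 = -0.00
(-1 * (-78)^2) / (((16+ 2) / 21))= -7098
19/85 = 0.22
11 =11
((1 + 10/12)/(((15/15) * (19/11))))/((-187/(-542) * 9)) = 0.34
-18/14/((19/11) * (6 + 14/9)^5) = -5845851/193373164544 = -0.00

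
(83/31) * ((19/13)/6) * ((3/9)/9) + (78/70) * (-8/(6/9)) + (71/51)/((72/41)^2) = -48090355841/3729136320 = -12.90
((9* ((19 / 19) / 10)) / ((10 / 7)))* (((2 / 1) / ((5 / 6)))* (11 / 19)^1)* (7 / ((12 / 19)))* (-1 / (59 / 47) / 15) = -75999 / 147500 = -0.52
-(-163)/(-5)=-163/5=-32.60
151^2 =22801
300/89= 3.37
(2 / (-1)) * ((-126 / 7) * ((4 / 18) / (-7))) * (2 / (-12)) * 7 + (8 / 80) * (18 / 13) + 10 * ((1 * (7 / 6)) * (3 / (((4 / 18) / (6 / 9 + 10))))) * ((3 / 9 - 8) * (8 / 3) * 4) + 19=-26786408 / 195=-137366.19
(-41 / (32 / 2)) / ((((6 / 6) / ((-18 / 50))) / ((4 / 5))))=369 / 500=0.74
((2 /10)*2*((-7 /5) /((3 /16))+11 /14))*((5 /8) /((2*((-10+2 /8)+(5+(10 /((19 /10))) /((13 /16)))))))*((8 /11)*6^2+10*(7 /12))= -732241133 /47318040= -15.47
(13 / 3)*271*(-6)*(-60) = 422760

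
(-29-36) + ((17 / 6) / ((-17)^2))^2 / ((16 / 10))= -65.00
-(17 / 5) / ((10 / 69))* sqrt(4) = -1173 / 25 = -46.92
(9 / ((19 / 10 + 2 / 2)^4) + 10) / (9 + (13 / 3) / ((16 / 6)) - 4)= 57302480 / 37485893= 1.53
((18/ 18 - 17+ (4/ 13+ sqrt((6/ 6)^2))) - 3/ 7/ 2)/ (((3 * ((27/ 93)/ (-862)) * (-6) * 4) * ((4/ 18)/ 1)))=-36248393/ 13104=-2766.21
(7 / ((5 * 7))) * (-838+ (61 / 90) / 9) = -678719 / 4050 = -167.58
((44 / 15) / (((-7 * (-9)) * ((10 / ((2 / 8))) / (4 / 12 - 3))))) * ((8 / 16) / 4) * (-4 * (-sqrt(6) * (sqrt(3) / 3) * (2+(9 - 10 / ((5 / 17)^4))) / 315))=3644674 * sqrt(2) / 558140625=0.01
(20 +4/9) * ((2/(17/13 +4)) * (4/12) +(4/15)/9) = 3856/1215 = 3.17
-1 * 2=-2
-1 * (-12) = 12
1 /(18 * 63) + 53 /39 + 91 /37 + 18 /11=32734043 /5999994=5.46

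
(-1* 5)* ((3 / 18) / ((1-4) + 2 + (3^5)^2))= -5 / 354288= -0.00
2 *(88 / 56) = 22 / 7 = 3.14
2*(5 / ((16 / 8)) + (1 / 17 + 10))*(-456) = -194712 / 17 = -11453.65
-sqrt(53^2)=-53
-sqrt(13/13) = -1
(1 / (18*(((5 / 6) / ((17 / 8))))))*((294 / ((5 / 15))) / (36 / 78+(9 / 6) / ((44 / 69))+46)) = 714714 / 279215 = 2.56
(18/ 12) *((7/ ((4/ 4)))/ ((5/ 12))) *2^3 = 201.60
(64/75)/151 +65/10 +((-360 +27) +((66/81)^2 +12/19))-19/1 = -35994611599/104575050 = -344.20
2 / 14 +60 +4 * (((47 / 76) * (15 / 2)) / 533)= 8531869 / 141778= 60.18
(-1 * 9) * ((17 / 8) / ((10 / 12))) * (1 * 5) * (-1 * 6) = 1377 / 2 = 688.50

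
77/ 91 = 11/ 13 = 0.85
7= 7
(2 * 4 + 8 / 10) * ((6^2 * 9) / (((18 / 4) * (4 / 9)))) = 7128 / 5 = 1425.60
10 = 10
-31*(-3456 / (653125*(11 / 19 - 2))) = -3968 / 34375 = -0.12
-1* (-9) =9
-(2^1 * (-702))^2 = -1971216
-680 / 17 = -40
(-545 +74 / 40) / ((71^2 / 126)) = -9639 / 710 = -13.58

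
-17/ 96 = -0.18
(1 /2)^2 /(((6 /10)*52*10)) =1 /1248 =0.00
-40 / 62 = -20 / 31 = -0.65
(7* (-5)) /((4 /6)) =-105 /2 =-52.50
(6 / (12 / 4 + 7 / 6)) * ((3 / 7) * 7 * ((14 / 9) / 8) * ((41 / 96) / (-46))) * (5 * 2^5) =-287 / 230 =-1.25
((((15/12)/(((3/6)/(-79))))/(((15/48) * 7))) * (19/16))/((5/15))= -4503/14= -321.64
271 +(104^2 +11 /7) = 77620 /7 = 11088.57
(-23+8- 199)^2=45796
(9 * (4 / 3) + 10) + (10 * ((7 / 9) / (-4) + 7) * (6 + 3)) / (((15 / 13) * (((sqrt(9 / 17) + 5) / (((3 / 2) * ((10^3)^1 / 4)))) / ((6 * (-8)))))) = -7809287 / 4 + 275625 * sqrt(17) / 4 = -1668214.00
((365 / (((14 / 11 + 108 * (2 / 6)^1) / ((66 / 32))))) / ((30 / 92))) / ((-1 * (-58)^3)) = 203159 / 639967360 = 0.00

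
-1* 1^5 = -1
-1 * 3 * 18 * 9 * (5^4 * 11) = -3341250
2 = 2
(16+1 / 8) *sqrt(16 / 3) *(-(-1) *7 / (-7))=-43 *sqrt(3) / 2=-37.24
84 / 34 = 42 / 17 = 2.47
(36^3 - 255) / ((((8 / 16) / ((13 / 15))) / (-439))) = -176540338 / 5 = -35308067.60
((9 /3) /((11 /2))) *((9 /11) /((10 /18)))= 486 /605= 0.80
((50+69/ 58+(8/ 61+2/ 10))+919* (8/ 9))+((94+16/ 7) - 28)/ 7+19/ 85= 116493554693/ 132621930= 878.39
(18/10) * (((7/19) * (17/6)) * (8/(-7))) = -204/95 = -2.15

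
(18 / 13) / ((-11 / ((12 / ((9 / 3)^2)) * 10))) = -240 / 143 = -1.68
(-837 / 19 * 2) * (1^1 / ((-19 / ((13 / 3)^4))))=1635.07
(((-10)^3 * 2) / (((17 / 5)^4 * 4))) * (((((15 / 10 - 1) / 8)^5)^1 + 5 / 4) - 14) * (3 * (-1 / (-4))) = 3133439765625 / 87578116096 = 35.78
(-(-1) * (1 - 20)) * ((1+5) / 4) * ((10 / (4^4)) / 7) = -285 / 1792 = -0.16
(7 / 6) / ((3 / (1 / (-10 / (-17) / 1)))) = 119 / 180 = 0.66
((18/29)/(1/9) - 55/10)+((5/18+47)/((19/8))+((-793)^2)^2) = 3922083660894605/9918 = 395451064820.99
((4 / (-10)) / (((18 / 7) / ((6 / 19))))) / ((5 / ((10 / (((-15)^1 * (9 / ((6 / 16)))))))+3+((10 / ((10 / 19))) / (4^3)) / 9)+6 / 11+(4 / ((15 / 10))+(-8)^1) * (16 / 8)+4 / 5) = 29568 / 112130609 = 0.00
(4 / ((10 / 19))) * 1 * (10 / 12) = 19 / 3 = 6.33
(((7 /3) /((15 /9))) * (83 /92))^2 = 337561 /211600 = 1.60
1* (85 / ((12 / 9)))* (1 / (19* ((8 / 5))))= 1275 / 608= 2.10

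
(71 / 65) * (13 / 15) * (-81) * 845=-323973 / 5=-64794.60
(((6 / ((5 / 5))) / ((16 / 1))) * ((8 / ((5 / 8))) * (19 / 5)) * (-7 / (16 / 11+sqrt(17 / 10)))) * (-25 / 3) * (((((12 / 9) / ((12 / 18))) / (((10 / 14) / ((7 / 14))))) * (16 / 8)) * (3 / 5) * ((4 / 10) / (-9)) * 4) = -41947136 / 37725+14419328 * sqrt(170) / 188625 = -115.21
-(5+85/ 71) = -6.20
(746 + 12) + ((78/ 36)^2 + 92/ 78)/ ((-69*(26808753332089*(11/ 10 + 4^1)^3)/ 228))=7253874715877780747106542/ 9569755561844037993849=758.00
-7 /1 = -7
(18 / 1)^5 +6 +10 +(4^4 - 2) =1889838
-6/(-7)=6/7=0.86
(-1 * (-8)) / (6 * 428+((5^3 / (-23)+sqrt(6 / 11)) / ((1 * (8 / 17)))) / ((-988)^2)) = 29515093317041226752 / 9474344911120520448779- 2274581504 * sqrt(66) / 9474344911120520448779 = 0.00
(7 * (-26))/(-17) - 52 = -41.29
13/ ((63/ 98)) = 182/ 9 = 20.22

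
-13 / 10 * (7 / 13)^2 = -49 / 130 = -0.38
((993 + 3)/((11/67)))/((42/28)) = 44488/11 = 4044.36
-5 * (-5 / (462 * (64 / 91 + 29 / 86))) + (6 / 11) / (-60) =115321 / 2687190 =0.04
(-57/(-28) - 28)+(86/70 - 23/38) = -67407/2660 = -25.34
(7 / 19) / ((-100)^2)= 7 / 190000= 0.00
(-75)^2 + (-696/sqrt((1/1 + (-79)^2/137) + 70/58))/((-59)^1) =696*sqrt(753904561)/11195663 + 5625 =5626.71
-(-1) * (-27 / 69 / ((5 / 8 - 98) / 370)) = 26640 / 17917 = 1.49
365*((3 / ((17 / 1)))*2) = 128.82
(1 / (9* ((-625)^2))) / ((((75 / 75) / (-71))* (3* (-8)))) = 71 / 84375000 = 0.00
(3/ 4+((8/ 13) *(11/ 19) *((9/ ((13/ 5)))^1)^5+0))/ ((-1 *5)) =-65229028113/ 1834187420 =-35.56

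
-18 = -18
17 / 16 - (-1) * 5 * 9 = 737 / 16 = 46.06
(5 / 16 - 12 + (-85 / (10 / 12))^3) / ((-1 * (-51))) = -998795 / 48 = -20808.23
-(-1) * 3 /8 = 3 /8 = 0.38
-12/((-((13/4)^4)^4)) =51539607552/665416609183179841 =0.00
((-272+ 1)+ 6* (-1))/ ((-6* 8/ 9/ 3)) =2493/ 16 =155.81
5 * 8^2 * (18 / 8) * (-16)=-11520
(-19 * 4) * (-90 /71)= 6840 /71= 96.34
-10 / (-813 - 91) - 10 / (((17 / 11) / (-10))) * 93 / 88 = 525535 / 7684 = 68.39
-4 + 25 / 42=-143 / 42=-3.40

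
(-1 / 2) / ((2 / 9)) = -9 / 4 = -2.25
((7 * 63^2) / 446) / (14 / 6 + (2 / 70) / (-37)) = 107936955 / 4041652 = 26.71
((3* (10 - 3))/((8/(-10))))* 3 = -315/4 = -78.75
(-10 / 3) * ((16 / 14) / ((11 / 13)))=-1040 / 231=-4.50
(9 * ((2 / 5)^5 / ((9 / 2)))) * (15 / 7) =192 / 4375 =0.04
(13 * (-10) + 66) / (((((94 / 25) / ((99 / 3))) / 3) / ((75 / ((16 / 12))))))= -4455000 / 47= -94787.23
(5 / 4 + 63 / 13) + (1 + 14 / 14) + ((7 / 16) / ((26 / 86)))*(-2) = 541 / 104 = 5.20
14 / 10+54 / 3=19.40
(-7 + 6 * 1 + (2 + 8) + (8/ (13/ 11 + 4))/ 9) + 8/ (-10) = 21473/ 2565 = 8.37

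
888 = 888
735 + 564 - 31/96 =1298.68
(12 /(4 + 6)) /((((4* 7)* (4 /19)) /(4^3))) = 456 /35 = 13.03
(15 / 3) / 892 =5 / 892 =0.01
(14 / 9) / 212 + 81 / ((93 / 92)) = 2369953 / 29574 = 80.14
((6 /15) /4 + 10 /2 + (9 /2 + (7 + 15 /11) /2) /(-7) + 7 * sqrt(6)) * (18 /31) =12.20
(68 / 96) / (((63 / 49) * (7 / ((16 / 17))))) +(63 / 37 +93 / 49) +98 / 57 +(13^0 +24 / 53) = 337506985 / 49293657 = 6.85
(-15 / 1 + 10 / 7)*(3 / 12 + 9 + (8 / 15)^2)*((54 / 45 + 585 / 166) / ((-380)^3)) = 11215367 / 1006756800000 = 0.00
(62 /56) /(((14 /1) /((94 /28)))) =1457 /5488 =0.27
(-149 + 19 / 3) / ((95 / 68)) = -29104 / 285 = -102.12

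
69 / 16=4.31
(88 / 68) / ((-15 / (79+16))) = -418 / 51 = -8.20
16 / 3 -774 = -2306 / 3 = -768.67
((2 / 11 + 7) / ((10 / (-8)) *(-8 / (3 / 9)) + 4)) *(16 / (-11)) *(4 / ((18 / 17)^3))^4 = -2707479808303007 / 68347947828402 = -39.61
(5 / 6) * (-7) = -35 / 6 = -5.83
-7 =-7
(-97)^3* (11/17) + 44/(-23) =-230907017/391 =-590555.03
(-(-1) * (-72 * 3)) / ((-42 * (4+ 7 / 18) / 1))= 648 / 553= 1.17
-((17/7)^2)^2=-83521/2401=-34.79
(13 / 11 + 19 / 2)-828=-17981 / 22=-817.32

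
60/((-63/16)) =-320/21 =-15.24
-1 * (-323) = 323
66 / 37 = 1.78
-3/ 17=-0.18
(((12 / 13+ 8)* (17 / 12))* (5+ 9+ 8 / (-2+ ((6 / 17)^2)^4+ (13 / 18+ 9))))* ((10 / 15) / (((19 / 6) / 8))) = 320.12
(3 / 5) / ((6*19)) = 1 / 190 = 0.01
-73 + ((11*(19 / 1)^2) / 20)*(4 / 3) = 2876 / 15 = 191.73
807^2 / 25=26049.96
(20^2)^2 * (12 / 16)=120000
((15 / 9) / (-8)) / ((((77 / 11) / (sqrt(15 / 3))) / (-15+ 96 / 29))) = 565* sqrt(5) / 1624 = 0.78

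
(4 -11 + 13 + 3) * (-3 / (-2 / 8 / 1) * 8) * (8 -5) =2592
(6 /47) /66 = 1 /517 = 0.00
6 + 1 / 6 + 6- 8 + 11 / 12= 61 / 12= 5.08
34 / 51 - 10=-28 / 3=-9.33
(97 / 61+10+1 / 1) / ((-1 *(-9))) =256 / 183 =1.40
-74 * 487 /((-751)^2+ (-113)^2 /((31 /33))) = -558589 /8952704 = -0.06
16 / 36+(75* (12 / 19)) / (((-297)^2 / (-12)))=27188 / 62073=0.44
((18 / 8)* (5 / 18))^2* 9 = 225 / 64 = 3.52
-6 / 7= -0.86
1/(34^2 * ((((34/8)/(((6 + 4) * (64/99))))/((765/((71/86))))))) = 275200/225709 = 1.22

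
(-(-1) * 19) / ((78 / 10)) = 95 / 39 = 2.44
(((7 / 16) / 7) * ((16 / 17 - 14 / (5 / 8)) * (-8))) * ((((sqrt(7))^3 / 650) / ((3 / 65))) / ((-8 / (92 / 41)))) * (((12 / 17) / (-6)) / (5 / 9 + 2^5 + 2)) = 220248 * sqrt(7) / 92125975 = 0.01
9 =9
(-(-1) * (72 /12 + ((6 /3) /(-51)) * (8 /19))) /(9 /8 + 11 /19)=46384 /13209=3.51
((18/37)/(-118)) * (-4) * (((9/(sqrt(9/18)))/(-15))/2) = -54 * sqrt(2)/10915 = -0.01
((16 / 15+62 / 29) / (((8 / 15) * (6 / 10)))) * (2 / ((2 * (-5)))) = -697 / 348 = -2.00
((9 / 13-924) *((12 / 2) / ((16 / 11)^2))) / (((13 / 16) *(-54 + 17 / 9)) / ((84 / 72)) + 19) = 13071267 / 86320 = 151.43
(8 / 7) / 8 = 1 / 7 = 0.14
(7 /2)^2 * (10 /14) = 8.75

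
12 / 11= 1.09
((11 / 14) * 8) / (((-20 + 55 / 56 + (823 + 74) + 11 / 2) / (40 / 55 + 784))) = 276224 / 49475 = 5.58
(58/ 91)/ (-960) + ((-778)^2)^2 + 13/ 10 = 3200597143662167/ 8736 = 366368720657.30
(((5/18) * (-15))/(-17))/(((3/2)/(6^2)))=100/17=5.88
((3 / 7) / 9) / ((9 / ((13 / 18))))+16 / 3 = 5.34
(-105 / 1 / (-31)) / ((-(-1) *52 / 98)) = 5145 / 806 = 6.38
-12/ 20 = -3/ 5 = -0.60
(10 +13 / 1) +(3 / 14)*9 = 349 / 14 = 24.93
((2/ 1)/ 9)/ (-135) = -2/ 1215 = -0.00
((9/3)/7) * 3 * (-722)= -6498/7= -928.29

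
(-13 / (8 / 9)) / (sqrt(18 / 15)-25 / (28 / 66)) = 1911 * sqrt(30) / 2267966 + 1126125 / 4535932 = 0.25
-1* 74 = -74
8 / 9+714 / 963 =1570 / 963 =1.63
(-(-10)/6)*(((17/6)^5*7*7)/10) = 1491.19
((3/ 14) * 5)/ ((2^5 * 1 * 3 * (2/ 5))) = 25/ 896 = 0.03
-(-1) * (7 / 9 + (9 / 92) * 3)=887 / 828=1.07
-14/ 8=-7/ 4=-1.75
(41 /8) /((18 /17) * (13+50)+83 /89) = 62033 /818696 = 0.08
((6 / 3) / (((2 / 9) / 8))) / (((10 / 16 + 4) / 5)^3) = 4608000 / 50653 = 90.97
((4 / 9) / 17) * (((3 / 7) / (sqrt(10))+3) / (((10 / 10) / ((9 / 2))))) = 3 * sqrt(10) / 595+6 / 17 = 0.37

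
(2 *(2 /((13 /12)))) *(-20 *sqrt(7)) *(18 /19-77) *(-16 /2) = -118872.43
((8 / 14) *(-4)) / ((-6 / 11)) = 88 / 21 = 4.19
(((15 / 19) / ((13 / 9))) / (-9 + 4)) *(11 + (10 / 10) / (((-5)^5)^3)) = -477037931742 / 396728515625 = -1.20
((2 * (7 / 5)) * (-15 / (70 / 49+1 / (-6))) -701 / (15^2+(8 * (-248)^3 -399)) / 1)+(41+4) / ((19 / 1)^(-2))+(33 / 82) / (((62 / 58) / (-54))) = 133091748562444103 / 8219910121930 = 16191.39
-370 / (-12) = 185 / 6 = 30.83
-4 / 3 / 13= -4 / 39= -0.10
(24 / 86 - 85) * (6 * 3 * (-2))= 131148 / 43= 3049.95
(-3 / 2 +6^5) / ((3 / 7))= 36281 / 2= 18140.50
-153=-153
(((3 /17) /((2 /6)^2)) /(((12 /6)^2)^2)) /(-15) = -9 /1360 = -0.01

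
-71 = -71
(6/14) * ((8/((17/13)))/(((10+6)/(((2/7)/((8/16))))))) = 78/833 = 0.09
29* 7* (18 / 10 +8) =9947 / 5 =1989.40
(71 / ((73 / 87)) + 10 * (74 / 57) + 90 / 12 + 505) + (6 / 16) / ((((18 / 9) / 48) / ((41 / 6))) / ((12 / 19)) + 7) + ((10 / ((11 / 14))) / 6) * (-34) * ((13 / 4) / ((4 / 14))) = -132739247197 / 631410945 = -210.23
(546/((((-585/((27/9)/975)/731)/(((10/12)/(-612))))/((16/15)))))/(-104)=-301/10266750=-0.00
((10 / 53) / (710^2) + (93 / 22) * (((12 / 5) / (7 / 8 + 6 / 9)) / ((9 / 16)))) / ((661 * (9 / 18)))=2544341995 / 71876750671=0.04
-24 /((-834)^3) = 1 /24170571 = 0.00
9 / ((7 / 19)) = 171 / 7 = 24.43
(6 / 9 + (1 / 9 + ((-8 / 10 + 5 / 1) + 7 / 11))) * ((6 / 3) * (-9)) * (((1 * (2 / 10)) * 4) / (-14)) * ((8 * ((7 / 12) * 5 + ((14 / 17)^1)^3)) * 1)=650708408 / 4053225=160.54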